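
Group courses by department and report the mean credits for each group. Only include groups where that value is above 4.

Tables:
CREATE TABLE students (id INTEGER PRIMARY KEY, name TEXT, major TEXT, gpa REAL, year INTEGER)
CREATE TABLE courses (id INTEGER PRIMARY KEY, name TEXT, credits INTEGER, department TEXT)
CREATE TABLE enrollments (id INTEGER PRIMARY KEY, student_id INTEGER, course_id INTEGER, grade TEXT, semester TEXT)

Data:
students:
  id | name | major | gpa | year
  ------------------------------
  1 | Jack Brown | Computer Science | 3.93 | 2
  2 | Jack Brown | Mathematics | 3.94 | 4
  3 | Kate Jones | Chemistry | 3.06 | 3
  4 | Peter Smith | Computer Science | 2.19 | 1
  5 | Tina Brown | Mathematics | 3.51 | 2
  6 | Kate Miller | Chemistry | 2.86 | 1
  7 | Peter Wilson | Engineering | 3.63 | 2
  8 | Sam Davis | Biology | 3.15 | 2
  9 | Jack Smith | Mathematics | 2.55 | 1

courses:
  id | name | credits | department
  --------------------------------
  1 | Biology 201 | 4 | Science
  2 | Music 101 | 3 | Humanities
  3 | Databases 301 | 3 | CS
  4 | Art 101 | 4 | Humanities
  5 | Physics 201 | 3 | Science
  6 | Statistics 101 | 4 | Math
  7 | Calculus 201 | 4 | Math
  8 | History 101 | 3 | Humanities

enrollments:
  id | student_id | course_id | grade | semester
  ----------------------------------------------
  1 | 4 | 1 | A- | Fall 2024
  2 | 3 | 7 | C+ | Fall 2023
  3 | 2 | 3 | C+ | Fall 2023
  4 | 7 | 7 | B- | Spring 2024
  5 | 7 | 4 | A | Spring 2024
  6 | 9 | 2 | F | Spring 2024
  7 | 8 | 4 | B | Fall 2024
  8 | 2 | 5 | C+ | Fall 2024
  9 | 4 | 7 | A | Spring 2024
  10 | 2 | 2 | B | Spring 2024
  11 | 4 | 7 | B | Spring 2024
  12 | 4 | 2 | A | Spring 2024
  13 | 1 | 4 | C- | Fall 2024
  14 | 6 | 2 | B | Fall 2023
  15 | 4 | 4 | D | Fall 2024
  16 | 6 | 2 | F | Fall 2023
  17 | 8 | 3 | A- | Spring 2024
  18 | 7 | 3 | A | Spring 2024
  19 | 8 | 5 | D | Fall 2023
SELECT department, AVG(credits) AS avg_credits FROM courses GROUP BY department HAVING AVG(credits) > 4

Execution result:
(no rows)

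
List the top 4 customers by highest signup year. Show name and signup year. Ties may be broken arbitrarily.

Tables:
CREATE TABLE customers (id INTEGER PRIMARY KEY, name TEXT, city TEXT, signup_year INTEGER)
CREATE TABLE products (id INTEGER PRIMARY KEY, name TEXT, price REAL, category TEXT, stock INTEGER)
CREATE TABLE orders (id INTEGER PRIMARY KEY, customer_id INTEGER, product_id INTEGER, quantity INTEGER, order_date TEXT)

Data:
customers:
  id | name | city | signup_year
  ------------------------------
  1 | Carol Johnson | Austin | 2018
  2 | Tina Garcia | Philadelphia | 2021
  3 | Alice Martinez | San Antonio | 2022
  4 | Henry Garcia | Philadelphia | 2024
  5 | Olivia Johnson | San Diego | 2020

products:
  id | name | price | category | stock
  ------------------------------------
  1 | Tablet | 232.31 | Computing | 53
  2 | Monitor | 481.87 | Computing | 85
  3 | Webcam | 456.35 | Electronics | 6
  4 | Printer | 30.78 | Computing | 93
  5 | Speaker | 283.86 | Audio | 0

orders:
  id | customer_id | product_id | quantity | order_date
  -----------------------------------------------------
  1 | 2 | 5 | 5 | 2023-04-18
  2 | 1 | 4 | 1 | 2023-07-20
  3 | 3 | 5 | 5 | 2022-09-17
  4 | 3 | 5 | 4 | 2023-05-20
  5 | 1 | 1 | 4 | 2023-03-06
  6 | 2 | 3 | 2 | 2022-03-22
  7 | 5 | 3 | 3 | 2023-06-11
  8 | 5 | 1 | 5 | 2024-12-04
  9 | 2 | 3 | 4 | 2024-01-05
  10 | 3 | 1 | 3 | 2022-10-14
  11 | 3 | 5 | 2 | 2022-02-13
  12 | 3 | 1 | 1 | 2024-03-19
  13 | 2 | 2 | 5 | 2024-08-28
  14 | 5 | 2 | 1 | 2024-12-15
SELECT name, signup_year FROM customers ORDER BY signup_year DESC LIMIT 4

Execution result:
name | signup_year
Henry Garcia | 2024
Alice Martinez | 2022
Tina Garcia | 2021
Olivia Johnson | 2020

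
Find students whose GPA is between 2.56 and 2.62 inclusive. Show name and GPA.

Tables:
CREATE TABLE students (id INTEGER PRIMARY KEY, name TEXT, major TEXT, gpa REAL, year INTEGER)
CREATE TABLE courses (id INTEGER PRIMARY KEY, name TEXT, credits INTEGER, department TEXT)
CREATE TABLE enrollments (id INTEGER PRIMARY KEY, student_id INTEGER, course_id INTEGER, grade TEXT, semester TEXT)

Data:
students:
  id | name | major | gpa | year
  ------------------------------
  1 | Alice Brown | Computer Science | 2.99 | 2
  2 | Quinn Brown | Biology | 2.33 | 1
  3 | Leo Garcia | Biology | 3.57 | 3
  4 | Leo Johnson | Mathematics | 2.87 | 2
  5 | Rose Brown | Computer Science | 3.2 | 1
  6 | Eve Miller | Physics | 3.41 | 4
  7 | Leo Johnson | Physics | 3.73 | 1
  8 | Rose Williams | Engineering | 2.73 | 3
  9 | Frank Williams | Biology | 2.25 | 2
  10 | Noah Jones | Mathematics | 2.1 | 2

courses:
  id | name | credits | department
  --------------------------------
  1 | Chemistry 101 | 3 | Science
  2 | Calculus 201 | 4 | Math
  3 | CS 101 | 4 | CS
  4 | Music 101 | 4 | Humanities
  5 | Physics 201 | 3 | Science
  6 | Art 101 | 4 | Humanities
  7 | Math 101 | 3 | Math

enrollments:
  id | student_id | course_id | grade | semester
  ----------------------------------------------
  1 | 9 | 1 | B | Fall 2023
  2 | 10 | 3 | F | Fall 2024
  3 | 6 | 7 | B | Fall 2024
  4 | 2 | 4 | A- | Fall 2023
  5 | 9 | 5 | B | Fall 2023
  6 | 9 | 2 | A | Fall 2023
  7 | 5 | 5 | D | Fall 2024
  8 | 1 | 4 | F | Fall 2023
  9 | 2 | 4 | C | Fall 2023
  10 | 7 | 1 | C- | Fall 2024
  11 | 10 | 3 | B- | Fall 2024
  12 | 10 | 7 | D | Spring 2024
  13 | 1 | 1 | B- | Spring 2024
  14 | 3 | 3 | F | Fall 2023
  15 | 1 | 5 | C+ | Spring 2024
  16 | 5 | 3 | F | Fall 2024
SELECT name, gpa FROM students WHERE gpa BETWEEN 2.56 AND 2.62

Execution result:
(no rows)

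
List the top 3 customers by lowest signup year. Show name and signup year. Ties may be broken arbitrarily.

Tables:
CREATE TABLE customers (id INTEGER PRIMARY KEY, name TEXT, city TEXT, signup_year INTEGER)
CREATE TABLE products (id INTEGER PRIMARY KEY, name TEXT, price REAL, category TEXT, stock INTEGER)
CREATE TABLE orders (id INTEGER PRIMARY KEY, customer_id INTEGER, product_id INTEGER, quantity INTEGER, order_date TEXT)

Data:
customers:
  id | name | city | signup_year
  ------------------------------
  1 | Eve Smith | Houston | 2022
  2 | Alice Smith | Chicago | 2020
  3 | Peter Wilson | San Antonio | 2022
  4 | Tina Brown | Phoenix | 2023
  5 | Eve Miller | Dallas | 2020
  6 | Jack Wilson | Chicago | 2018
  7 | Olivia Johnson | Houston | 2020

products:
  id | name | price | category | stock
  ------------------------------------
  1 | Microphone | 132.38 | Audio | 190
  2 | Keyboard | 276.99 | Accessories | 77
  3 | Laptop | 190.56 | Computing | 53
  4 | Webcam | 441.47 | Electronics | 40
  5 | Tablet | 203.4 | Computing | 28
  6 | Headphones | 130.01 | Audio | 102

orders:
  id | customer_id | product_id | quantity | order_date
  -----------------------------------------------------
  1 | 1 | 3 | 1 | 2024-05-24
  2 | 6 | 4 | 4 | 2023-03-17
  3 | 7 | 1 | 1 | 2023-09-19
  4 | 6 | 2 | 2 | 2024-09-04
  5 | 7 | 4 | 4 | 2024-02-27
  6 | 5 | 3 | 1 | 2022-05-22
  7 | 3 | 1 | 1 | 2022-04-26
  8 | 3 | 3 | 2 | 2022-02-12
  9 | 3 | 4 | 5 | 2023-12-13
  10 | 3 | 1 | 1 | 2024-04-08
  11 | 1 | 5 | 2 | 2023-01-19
SELECT name, signup_year FROM customers ORDER BY signup_year ASC LIMIT 3

Execution result:
name | signup_year
Jack Wilson | 2018
Alice Smith | 2020
Eve Miller | 2020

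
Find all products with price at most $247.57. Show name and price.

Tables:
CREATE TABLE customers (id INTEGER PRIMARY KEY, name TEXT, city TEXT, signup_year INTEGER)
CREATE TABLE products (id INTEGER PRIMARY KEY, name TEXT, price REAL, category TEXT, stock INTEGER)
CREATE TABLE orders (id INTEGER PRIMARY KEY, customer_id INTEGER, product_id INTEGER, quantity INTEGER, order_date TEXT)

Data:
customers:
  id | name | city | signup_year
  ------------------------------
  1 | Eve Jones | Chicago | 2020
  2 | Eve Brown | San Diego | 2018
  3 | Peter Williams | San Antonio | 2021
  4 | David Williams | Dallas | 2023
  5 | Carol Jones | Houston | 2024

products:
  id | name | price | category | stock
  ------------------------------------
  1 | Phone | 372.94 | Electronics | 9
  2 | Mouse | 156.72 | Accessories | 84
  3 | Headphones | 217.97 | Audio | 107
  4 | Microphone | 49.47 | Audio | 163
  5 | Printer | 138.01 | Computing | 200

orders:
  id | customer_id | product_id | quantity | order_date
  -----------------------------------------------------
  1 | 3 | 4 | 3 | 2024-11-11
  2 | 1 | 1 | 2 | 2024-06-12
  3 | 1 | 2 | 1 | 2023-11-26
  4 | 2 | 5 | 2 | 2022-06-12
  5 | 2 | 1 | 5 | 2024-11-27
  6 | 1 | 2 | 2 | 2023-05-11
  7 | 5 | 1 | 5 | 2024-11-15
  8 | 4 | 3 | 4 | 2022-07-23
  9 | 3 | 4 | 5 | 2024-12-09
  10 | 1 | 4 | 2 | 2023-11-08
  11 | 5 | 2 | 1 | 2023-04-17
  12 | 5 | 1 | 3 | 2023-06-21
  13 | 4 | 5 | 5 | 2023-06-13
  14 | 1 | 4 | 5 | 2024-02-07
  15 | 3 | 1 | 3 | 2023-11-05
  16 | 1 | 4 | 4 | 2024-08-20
SELECT name, price FROM products WHERE price <= 247.57

Execution result:
name | price
Mouse | 156.72
Headphones | 217.97
Microphone | 49.47
Printer | 138.01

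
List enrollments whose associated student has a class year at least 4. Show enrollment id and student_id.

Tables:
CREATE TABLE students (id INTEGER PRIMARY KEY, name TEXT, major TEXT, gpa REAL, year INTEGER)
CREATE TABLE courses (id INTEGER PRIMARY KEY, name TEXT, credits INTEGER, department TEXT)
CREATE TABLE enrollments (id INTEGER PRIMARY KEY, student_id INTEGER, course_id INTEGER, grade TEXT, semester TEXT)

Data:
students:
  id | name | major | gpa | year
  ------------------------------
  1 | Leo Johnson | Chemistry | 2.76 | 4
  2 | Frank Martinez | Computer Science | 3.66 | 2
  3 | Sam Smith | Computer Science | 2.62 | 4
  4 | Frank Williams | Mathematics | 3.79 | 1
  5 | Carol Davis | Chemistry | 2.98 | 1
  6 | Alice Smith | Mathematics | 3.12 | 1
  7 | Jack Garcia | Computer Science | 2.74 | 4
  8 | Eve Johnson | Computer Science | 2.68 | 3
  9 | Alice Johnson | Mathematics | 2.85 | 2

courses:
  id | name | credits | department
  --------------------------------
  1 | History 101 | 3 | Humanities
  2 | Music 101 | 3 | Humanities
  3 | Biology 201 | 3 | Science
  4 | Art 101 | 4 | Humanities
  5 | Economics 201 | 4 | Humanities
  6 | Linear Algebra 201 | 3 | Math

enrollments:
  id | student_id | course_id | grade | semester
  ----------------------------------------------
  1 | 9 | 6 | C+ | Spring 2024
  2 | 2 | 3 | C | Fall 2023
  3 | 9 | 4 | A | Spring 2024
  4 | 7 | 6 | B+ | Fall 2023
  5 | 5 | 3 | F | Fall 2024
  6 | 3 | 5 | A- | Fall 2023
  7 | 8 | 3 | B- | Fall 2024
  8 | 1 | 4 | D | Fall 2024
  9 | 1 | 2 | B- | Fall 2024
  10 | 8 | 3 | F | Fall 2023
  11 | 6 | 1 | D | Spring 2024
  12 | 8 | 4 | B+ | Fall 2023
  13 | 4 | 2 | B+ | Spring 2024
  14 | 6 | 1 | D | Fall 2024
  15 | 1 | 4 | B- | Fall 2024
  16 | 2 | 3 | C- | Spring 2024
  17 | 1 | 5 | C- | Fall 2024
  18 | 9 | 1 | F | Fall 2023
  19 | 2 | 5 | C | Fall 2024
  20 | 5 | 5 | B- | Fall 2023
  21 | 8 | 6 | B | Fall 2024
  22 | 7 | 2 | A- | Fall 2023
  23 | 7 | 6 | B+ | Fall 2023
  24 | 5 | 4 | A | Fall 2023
SELECT id, student_id FROM enrollments WHERE student_id IN (SELECT id FROM students WHERE year >= 4)

Execution result:
id | student_id
4 | 7
6 | 3
8 | 1
9 | 1
15 | 1
17 | 1
22 | 7
23 | 7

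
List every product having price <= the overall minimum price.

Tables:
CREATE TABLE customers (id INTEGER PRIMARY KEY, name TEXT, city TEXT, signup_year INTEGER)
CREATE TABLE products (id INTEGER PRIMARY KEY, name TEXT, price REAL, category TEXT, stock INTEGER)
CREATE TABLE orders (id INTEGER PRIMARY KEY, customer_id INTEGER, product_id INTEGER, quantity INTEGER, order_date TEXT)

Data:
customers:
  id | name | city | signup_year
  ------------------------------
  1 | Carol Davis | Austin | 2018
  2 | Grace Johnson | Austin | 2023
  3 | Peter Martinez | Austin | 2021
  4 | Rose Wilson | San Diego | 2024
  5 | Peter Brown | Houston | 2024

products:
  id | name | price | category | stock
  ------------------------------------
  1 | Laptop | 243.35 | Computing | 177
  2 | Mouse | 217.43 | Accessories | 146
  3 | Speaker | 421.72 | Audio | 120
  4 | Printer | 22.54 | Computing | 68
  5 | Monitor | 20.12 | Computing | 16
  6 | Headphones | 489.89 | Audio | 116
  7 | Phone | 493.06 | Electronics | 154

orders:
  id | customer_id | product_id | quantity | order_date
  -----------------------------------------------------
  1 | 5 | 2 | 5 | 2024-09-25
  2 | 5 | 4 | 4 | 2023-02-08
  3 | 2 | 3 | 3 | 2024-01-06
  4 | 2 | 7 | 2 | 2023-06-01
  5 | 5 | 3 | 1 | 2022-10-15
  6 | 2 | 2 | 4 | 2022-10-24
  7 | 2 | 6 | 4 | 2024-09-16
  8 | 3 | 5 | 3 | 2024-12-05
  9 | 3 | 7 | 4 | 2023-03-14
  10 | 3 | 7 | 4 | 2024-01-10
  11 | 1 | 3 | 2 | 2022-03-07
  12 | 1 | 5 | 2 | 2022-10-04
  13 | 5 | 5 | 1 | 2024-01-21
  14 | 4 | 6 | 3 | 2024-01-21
SELECT name, price FROM products WHERE price <= (SELECT MIN(price) FROM products)

Execution result:
name | price
Monitor | 20.12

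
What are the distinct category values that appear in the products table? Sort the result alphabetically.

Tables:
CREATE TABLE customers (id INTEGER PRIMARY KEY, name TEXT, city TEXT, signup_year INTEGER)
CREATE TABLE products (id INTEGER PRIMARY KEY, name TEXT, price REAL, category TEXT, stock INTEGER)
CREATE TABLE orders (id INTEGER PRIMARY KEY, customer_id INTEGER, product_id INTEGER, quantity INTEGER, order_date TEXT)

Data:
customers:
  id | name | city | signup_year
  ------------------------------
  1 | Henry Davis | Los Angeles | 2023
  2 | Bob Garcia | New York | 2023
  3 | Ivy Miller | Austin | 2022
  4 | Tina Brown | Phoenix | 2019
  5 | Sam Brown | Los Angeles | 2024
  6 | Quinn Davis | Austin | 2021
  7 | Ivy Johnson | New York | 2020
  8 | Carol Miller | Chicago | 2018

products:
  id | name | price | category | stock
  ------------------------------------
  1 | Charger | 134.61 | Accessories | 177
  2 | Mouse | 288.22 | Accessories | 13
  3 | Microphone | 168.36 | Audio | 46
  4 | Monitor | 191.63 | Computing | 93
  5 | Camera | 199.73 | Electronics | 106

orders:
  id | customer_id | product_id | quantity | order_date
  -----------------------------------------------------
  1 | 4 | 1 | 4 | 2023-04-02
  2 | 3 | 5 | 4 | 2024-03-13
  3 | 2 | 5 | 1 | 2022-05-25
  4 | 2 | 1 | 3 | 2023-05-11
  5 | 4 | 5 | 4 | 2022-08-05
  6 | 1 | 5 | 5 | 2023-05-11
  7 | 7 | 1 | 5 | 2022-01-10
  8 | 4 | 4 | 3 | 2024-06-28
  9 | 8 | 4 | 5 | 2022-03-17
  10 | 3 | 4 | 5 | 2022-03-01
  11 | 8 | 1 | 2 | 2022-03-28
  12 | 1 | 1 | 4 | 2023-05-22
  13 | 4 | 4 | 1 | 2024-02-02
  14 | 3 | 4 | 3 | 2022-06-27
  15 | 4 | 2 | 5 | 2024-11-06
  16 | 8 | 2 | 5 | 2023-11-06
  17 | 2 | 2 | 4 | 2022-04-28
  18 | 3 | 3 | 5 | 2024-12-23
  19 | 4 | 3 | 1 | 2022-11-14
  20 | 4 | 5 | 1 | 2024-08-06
SELECT DISTINCT category FROM products ORDER BY category

Execution result:
category
Accessories
Audio
Computing
Electronics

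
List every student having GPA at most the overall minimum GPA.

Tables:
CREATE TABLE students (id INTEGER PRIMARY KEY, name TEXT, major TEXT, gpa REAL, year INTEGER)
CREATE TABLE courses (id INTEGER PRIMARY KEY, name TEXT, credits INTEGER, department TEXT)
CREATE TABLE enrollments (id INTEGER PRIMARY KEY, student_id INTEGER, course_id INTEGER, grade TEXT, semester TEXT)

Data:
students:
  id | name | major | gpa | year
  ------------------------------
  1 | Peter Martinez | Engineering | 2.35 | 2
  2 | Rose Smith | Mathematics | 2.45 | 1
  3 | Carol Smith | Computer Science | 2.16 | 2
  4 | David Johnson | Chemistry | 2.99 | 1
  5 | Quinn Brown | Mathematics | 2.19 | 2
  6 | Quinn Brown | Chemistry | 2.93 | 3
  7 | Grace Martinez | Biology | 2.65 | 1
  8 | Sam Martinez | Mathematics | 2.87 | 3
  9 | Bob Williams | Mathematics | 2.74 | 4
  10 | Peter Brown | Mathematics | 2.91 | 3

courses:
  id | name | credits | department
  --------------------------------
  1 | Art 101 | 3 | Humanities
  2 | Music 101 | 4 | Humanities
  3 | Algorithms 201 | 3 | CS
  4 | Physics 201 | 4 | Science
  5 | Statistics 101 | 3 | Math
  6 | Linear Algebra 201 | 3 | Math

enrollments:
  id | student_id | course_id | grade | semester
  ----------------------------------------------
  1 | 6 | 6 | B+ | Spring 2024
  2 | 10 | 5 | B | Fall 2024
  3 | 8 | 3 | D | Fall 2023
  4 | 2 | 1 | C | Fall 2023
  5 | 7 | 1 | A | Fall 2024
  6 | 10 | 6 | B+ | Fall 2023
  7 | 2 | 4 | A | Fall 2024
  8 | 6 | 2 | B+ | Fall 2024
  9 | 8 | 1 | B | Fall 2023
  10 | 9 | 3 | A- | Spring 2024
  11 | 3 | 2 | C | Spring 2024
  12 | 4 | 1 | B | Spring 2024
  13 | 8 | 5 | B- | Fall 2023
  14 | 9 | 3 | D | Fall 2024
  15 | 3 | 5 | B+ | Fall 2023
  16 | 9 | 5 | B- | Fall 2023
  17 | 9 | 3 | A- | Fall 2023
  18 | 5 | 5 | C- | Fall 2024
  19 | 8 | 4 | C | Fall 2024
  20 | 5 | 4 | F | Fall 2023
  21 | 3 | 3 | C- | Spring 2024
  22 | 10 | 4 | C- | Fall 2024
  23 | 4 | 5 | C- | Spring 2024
SELECT name, gpa FROM students WHERE gpa <= (SELECT MIN(gpa) FROM students)

Execution result:
name | gpa
Carol Smith | 2.16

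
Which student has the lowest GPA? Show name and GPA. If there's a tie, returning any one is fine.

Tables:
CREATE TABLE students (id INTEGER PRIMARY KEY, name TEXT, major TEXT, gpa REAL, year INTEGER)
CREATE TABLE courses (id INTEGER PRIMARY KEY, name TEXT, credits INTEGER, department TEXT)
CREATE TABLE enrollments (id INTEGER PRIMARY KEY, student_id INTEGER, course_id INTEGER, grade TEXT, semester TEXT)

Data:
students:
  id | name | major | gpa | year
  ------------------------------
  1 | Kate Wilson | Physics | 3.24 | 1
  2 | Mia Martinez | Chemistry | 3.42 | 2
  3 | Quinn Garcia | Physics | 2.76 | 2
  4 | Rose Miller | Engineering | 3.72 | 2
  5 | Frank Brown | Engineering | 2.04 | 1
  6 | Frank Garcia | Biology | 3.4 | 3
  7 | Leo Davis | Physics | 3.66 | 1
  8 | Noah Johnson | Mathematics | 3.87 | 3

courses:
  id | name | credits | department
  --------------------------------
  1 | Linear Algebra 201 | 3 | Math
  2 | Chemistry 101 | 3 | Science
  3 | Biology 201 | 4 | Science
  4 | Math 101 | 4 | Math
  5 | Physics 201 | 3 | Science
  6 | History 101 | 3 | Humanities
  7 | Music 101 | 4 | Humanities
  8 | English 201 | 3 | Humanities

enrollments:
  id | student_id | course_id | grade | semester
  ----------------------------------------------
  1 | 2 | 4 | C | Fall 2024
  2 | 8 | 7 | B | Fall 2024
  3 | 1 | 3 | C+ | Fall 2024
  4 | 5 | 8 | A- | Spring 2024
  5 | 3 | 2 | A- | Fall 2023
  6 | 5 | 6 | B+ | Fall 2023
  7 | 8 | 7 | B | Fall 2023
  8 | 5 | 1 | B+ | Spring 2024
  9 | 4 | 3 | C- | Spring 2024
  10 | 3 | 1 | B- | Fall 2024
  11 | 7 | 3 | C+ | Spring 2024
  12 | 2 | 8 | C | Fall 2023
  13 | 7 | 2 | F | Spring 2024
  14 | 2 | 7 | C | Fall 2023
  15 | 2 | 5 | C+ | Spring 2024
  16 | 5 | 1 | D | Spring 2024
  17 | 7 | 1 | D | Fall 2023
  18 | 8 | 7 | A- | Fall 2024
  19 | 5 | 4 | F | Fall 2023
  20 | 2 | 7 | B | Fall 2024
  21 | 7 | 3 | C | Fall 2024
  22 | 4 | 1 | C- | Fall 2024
SELECT name, gpa FROM students ORDER BY gpa ASC LIMIT 1

Execution result:
name | gpa
Frank Brown | 2.04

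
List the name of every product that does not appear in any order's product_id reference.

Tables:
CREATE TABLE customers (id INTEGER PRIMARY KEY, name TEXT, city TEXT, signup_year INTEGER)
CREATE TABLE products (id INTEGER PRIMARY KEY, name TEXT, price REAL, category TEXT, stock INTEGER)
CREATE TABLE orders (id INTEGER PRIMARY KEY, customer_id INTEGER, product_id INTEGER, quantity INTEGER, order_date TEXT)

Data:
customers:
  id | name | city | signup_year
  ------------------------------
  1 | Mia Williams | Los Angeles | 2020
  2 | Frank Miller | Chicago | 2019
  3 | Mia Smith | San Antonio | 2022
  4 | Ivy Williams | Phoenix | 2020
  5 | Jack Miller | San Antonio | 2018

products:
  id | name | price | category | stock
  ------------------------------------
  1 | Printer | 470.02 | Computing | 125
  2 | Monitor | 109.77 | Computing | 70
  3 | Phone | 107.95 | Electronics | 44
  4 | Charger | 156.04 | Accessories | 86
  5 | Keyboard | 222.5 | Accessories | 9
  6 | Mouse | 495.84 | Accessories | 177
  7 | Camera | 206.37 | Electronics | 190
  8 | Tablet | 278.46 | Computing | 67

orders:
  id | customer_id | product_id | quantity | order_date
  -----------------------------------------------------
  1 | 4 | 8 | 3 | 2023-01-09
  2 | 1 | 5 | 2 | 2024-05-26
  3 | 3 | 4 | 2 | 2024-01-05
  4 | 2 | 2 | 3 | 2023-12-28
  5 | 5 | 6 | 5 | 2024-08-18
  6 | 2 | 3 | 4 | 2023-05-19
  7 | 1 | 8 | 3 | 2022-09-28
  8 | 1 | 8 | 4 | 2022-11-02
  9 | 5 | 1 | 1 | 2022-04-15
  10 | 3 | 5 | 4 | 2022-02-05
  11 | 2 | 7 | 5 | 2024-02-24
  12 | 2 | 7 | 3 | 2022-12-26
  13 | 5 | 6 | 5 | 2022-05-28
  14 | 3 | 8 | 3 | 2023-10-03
SELECT p.name FROM products p LEFT JOIN orders c ON c.product_id = p.id WHERE c.id IS NULL

Execution result:
(no rows)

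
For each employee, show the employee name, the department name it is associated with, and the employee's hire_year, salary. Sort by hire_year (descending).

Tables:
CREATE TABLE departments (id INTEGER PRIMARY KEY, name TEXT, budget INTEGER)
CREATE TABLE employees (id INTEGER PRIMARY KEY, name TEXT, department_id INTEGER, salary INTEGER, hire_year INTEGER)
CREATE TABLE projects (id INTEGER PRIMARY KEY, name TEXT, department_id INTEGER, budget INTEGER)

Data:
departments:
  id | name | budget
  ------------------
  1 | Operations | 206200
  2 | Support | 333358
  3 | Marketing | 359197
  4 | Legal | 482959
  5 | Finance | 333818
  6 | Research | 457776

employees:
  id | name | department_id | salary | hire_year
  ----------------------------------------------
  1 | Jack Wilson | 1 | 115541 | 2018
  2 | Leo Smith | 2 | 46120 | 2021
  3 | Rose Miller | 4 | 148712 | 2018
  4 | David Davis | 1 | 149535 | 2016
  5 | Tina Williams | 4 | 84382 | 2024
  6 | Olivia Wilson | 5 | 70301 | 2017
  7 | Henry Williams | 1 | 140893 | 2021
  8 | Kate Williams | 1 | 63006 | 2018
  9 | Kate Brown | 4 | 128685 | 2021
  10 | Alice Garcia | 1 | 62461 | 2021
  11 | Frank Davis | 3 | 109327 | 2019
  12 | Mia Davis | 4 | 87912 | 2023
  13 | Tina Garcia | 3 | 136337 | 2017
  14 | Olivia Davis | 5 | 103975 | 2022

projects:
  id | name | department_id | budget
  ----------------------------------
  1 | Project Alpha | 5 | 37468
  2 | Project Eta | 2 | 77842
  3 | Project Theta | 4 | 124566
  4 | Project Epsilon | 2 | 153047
SELECT c.name, p.name AS department, c.hire_year, c.salary FROM employees c JOIN departments p ON c.department_id = p.id ORDER BY c.hire_year DESC

Execution result:
name | department | hire_year | salary
Tina Williams | Legal | 2024 | 84382
Mia Davis | Legal | 2023 | 87912
Olivia Davis | Finance | 2022 | 103975
Leo Smith | Support | 2021 | 46120
Henry Williams | Operations | 2021 | 140893
Kate Brown | Legal | 2021 | 128685
Alice Garcia | Operations | 2021 | 62461
Frank Davis | Marketing | 2019 | 109327
Jack Wilson | Operations | 2018 | 115541
Rose Miller | Legal | 2018 | 148712
Kate Williams | Operations | 2018 | 63006
Olivia Wilson | Finance | 2017 | 70301
Tina Garcia | Marketing | 2017 | 136337
David Davis | Operations | 2016 | 149535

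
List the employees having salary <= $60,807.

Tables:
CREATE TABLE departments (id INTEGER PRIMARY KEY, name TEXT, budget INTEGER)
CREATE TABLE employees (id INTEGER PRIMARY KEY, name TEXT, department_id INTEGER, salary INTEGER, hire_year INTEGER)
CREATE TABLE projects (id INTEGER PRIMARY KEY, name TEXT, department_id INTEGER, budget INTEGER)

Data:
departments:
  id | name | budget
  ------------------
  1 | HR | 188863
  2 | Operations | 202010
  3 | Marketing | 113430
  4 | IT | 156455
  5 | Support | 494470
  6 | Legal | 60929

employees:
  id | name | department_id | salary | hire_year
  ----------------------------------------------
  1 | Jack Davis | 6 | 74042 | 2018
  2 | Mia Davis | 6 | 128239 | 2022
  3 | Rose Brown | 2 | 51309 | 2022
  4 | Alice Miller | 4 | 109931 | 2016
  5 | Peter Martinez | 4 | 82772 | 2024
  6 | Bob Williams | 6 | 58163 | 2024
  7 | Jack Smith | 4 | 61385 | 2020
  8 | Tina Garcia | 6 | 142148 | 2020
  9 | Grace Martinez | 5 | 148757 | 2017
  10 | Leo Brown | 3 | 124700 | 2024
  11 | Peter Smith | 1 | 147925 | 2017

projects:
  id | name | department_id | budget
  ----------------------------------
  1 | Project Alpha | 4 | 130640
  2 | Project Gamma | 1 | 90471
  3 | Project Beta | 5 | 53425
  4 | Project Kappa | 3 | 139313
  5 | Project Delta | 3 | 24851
SELECT name, salary FROM employees WHERE salary <= 60807

Execution result:
name | salary
Rose Brown | 51309
Bob Williams | 58163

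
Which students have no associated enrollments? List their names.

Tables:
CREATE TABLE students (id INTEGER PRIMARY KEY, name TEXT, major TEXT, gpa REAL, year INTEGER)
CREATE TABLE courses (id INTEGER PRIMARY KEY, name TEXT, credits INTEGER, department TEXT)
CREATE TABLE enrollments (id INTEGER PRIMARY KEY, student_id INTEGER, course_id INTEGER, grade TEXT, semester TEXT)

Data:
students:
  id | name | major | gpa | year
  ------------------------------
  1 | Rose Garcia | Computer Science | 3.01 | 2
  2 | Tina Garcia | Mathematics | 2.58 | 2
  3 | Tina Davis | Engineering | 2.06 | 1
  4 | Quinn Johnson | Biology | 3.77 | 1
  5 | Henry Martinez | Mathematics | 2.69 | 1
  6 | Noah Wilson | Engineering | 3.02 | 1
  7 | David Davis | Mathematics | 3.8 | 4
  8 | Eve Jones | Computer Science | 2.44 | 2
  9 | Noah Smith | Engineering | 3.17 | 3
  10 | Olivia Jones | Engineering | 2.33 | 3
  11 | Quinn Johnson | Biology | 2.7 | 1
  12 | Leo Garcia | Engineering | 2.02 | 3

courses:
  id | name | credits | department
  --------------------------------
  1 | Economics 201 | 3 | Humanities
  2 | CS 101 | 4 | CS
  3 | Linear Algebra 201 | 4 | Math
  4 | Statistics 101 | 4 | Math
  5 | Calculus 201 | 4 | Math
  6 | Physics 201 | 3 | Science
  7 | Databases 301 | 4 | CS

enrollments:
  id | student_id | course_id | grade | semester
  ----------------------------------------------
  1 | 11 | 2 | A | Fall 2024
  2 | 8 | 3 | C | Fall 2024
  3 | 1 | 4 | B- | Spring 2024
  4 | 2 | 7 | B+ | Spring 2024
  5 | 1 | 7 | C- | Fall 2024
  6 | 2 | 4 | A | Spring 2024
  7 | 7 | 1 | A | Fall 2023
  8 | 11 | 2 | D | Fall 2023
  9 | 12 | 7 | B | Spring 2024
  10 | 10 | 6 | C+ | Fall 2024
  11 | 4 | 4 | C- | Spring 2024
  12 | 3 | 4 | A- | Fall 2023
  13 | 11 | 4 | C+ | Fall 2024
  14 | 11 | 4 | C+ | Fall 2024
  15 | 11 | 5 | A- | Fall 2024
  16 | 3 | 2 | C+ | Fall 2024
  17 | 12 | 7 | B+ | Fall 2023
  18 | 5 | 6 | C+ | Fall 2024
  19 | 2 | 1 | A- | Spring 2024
SELECT p.name FROM students p LEFT JOIN enrollments c ON c.student_id = p.id WHERE c.id IS NULL

Execution result:
name
Noah Wilson
Noah Smith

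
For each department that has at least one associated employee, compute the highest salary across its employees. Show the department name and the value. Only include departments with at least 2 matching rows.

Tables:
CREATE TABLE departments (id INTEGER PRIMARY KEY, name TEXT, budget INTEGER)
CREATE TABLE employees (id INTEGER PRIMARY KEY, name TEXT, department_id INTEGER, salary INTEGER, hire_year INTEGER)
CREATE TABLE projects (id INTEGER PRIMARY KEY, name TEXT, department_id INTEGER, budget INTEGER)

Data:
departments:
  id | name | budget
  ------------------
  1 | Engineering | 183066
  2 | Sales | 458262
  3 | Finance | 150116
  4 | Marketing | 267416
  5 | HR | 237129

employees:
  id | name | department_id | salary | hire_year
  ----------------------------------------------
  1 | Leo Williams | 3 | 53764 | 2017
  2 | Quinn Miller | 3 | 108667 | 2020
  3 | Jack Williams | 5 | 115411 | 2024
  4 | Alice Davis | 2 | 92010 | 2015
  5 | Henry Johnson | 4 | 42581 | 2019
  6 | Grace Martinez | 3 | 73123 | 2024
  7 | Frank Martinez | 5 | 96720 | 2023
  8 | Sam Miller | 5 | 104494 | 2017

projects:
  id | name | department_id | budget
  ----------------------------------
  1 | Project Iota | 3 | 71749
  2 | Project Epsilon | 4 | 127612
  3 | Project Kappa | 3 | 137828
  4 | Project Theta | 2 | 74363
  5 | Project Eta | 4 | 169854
SELECT p.name, MAX(c.salary) AS max_salary FROM employees c JOIN departments p ON c.department_id = p.id GROUP BY p.id, p.name HAVING COUNT(*) >= 2

Execution result:
name | max_salary
Finance | 108667
HR | 115411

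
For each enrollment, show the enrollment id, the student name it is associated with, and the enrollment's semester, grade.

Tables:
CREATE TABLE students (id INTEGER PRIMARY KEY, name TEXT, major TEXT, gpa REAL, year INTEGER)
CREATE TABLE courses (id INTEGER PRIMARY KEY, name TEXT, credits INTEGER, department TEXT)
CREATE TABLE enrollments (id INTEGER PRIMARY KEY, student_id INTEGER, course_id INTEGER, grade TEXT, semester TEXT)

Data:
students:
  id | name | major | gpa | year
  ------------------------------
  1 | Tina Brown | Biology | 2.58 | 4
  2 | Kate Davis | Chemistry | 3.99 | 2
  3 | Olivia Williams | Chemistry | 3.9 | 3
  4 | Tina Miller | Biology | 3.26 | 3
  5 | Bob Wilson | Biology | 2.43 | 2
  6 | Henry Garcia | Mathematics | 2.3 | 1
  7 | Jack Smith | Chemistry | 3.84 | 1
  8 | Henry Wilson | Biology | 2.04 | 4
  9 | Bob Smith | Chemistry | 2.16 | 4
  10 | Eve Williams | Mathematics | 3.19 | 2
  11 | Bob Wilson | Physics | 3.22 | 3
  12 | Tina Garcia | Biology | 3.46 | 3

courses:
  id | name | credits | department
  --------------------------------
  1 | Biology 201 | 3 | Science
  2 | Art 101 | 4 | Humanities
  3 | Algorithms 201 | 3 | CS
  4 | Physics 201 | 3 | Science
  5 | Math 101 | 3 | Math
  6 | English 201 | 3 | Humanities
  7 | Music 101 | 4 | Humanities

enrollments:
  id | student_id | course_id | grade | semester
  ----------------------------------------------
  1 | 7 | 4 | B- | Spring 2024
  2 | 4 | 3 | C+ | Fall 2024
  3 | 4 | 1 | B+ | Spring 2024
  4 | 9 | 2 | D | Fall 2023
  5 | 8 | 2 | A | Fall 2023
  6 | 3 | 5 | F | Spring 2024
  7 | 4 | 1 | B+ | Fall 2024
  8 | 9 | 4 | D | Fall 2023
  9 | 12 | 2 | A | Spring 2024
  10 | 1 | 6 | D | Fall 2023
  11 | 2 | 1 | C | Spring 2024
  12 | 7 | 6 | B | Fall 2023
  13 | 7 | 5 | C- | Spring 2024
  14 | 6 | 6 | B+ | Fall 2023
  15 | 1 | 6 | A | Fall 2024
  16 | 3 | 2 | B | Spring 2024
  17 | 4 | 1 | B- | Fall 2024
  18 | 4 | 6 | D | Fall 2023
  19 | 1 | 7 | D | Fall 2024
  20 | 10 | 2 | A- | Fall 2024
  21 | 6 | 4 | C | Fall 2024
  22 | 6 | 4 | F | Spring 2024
SELECT c.id, p.name AS student, c.semester, c.grade FROM enrollments c JOIN students p ON c.student_id = p.id

Execution result:
id | student | semester | grade
1 | Jack Smith | Spring 2024 | B-
2 | Tina Miller | Fall 2024 | C+
3 | Tina Miller | Spring 2024 | B+
4 | Bob Smith | Fall 2023 | D
5 | Henry Wilson | Fall 2023 | A
6 | Olivia Williams | Spring 2024 | F
7 | Tina Miller | Fall 2024 | B+
8 | Bob Smith | Fall 2023 | D
9 | Tina Garcia | Spring 2024 | A
10 | Tina Brown | Fall 2023 | D
11 | Kate Davis | Spring 2024 | C
12 | Jack Smith | Fall 2023 | B
13 | Jack Smith | Spring 2024 | C-
14 | Henry Garcia | Fall 2023 | B+
15 | Tina Brown | Fall 2024 | A
16 | Olivia Williams | Spring 2024 | B
17 | Tina Miller | Fall 2024 | B-
18 | Tina Miller | Fall 2023 | D
19 | Tina Brown | Fall 2024 | D
20 | Eve Williams | Fall 2024 | A-
21 | Henry Garcia | Fall 2024 | C
22 | Henry Garcia | Spring 2024 | F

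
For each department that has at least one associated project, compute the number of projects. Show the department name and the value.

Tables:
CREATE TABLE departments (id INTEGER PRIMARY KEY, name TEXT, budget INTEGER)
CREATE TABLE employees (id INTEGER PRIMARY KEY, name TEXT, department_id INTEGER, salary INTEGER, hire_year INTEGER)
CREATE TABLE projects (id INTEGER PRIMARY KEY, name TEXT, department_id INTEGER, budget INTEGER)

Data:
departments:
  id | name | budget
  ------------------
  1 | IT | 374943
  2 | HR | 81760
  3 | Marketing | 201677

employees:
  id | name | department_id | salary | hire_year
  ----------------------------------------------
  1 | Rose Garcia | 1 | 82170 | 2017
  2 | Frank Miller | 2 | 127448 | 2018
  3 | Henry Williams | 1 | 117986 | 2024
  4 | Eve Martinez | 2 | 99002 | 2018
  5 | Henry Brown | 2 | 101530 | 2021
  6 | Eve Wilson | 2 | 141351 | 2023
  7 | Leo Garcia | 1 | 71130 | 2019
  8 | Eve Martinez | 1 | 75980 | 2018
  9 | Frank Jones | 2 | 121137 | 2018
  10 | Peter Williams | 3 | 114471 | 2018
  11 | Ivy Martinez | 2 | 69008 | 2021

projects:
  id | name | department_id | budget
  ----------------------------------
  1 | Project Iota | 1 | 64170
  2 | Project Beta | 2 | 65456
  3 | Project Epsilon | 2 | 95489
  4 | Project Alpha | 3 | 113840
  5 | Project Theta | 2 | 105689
SELECT p.name, COUNT(*) AS n FROM projects c JOIN departments p ON c.department_id = p.id GROUP BY p.id, p.name

Execution result:
name | n
IT | 1
HR | 3
Marketing | 1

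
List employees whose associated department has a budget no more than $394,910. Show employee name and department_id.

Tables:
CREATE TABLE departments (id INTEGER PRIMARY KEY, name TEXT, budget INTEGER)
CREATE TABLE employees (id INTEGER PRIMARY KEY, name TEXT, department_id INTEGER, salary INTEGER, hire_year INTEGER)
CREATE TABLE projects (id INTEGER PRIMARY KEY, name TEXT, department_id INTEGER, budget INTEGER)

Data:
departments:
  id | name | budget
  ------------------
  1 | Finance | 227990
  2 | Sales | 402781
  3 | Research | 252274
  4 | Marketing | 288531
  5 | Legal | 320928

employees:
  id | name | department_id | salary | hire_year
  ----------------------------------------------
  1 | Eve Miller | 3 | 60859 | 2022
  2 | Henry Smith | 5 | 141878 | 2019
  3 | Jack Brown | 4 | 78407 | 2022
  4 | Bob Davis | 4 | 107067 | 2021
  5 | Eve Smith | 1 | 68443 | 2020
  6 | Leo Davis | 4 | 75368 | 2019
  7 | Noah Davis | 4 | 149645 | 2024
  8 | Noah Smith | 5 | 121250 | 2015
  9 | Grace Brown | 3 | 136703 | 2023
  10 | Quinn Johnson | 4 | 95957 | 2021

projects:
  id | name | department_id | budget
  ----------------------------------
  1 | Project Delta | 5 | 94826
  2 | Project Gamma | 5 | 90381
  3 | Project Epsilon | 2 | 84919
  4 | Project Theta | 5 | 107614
SELECT name, department_id FROM employees WHERE department_id IN (SELECT id FROM departments WHERE budget <= 394910)

Execution result:
name | department_id
Eve Miller | 3
Henry Smith | 5
Jack Brown | 4
Bob Davis | 4
Eve Smith | 1
Leo Davis | 4
Noah Davis | 4
Noah Smith | 5
Grace Brown | 3
Quinn Johnson | 4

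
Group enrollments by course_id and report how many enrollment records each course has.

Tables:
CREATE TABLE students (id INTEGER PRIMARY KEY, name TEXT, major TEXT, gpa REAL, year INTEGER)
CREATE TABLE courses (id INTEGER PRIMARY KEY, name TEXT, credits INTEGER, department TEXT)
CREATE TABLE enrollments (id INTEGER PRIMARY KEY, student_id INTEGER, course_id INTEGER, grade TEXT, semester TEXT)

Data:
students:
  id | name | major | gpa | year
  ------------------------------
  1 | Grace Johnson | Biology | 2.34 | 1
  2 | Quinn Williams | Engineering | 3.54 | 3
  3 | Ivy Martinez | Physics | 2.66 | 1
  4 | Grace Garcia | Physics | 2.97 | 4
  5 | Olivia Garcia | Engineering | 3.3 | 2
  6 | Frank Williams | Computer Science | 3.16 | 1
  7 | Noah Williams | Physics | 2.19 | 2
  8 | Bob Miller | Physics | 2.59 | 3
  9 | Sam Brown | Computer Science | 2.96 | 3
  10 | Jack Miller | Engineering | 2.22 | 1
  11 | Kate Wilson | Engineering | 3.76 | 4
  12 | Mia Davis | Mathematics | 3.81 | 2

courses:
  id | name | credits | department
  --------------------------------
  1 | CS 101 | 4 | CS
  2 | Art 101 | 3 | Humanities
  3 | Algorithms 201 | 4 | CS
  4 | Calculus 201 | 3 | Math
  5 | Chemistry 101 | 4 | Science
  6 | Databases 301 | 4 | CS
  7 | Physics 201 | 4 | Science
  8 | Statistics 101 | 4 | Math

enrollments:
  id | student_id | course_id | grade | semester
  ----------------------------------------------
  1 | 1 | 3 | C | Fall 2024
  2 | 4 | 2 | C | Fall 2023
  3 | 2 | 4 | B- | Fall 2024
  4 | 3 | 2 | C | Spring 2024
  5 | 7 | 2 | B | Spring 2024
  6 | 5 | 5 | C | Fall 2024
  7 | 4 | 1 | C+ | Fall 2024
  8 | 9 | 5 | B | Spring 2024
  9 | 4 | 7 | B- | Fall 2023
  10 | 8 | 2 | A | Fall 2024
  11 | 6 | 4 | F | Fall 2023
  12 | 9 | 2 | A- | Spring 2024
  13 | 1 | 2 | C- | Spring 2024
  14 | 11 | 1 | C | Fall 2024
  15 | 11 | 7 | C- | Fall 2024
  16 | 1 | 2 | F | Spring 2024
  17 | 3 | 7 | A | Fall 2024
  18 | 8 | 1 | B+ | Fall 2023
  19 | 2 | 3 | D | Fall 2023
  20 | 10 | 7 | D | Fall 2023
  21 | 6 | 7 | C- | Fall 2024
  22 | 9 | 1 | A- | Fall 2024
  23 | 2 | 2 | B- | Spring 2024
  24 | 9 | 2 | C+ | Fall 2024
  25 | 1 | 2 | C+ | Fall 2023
SELECT course_id, COUNT(*) AS enrollment_count FROM enrollments GROUP BY course_id

Execution result:
course_id | enrollment_count
1 | 4
2 | 10
3 | 2
4 | 2
5 | 2
7 | 5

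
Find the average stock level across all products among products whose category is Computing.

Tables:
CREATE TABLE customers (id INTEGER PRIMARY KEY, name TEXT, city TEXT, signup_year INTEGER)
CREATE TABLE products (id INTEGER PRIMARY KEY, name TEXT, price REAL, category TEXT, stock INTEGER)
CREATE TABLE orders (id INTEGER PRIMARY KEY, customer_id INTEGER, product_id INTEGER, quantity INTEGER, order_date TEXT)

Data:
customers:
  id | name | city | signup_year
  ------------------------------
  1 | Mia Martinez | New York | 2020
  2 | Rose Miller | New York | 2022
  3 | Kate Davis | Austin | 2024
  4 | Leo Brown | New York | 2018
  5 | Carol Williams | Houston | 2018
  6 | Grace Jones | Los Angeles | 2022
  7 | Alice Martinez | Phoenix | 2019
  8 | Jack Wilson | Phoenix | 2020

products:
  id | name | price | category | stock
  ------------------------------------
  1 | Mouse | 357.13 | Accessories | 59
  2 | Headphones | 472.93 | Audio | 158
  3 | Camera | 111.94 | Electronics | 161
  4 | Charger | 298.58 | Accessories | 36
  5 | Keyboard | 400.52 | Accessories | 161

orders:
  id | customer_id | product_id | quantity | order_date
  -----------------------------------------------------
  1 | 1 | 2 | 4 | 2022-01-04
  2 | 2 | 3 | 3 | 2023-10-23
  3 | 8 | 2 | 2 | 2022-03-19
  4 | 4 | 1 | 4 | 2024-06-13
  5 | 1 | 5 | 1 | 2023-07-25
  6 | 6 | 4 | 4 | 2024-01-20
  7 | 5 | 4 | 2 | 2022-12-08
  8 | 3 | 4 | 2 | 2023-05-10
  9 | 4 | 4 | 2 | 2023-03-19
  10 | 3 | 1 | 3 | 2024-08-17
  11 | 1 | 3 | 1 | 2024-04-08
SELECT AVG(stock) FROM products WHERE category = 'Computing'

Execution result:
NULL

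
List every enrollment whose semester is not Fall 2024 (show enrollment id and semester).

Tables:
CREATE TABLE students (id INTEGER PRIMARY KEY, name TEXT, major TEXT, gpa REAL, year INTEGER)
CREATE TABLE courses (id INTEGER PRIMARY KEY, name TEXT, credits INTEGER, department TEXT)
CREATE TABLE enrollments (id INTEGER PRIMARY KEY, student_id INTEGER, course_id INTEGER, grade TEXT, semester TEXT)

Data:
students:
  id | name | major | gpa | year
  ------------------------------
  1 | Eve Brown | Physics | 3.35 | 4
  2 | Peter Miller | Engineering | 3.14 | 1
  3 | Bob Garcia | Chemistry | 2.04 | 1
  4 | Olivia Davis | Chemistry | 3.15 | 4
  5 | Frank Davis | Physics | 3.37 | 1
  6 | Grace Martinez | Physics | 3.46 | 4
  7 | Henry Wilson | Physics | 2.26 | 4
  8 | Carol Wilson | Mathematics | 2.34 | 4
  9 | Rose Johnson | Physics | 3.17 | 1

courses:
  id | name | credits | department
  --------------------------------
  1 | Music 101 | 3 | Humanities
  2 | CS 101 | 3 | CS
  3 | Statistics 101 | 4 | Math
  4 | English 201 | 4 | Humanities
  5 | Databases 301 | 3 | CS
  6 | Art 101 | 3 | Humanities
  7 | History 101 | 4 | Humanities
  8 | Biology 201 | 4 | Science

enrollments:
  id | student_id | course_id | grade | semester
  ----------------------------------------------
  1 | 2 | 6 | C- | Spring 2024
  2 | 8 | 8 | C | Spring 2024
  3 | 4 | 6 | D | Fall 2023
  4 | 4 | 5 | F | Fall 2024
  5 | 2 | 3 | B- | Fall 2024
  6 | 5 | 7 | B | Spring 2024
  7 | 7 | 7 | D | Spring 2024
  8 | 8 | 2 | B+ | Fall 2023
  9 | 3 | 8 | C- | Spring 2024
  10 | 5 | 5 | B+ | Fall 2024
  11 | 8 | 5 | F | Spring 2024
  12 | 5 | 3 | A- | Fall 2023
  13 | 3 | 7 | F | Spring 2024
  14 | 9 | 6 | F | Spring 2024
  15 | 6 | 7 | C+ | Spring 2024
SELECT id, semester FROM enrollments WHERE semester <> 'Fall 2024'

Execution result:
id | semester
1 | Spring 2024
2 | Spring 2024
3 | Fall 2023
6 | Spring 2024
7 | Spring 2024
8 | Fall 2023
9 | Spring 2024
11 | Spring 2024
12 | Fall 2023
13 | Spring 2024
14 | Spring 2024
15 | Spring 2024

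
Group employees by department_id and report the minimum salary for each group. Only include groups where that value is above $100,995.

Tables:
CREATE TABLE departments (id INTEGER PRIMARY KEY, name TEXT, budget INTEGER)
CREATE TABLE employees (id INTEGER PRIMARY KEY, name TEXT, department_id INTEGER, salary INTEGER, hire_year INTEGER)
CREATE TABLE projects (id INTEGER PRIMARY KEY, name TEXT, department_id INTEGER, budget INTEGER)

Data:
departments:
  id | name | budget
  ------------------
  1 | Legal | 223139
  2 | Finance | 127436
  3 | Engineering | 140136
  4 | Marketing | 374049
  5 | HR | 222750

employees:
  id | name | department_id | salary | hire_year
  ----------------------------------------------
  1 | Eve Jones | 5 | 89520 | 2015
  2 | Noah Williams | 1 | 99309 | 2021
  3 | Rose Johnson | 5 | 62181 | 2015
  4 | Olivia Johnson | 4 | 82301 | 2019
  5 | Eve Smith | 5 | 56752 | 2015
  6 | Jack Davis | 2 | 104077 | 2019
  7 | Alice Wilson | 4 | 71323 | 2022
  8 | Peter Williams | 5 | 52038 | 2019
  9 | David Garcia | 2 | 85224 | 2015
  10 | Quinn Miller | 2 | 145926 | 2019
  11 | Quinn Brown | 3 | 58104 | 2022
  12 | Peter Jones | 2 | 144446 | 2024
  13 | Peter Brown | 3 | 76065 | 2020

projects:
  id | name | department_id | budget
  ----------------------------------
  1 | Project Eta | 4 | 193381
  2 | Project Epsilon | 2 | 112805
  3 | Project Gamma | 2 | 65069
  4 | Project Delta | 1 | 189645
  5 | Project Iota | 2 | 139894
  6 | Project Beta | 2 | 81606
SELECT department_id, MIN(salary) AS min_salary FROM employees GROUP BY department_id HAVING MIN(salary) > 100995

Execution result:
(no rows)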